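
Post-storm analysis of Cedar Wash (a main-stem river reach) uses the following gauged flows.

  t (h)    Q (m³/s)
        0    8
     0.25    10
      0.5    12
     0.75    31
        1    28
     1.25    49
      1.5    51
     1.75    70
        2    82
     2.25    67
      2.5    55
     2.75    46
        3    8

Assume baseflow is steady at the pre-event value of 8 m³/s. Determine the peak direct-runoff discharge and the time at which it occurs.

Subtracting baseflow gives direct-runoff ordinates: 0.0, 2.0, 4.0, 23.0, 20.0, 41.0, 43.0, 62.0, 74.0, 59.0, 47.0, 38.0, 0.0 m³/s.
The maximum is 74.0 m³/s, occurring at the reading for t = 2 h.

Q_p = 74.0 m³/s at t = 2 h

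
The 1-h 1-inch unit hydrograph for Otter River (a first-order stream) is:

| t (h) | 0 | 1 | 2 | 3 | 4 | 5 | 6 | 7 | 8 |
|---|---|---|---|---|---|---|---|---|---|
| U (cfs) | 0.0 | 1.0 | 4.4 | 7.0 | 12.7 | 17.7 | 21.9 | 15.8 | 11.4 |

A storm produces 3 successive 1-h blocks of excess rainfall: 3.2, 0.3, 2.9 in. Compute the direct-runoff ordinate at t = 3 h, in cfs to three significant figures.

Q ≈ 26.6 cfs

By discrete convolution, Q_j = Σ (P_i / 1 in) · U_{j−i}.
At t = 3 h (j=3): Q = (3.2/1)·7.0 + (0.3/1)·4.4 + (2.9/1)·1.0 = 26.6 cfs.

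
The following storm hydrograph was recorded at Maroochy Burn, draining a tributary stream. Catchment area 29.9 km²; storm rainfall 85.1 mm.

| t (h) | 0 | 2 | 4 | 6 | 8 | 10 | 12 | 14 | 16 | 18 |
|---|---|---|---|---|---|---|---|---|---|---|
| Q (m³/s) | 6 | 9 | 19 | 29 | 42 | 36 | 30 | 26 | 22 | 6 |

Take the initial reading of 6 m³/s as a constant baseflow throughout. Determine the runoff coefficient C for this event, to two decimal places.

C ≈ 0.47

ΣQ_DR = 165.0 m³/s; V = ΣQ_DR·Δt = 1.188 × 10^6 m³.
Runoff depth d = V / A = 39.73 mm.
C = d / P = 39.73 / 85.1 = 0.47.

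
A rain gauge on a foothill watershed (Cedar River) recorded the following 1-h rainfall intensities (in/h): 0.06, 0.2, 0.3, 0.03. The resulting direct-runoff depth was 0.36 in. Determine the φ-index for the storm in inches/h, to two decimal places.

φ ≈ 0.07 in/h

Only the 2 blocks with intensity above φ contribute runoff: 0.2, 0.3 in/h.
Σ(I−φ)·Δt = d  ⇒  (0.2+0.3 − 2φ)·1 = 0.36
φ = (0.5000 − 0.36/1) / 2 = 0.07 in/h.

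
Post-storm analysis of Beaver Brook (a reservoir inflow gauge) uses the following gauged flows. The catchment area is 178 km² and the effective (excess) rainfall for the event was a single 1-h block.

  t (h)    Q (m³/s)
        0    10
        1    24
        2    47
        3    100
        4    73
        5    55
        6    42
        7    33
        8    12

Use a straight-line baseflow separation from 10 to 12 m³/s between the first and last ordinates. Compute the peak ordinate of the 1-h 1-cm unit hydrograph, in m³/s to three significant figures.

Direct runoff: 0.00, 13.75, 36.50, 89.25, 62.00, 43.75, 30.50, 21.25, 0.00 m³/s; ΣQ_DR = 297.0 m³/s, peak = 89.25 m³/s.
Runoff depth d = ΣQ_DR·Δt / A = 297.0 × 3600 / (178 km²) = 6.007 mm.
The 1-cm UH is the DRH scaled by (10 mm)/d, so U_p = 89.25 × 10/6.007 = 149 m³/s.

U_p ≈ 149 m³/s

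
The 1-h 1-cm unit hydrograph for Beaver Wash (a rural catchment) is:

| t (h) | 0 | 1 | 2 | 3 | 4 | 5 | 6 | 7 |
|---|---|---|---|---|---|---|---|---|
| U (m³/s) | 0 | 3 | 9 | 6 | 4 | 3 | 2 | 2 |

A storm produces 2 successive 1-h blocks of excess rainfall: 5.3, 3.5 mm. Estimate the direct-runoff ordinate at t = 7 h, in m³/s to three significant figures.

By discrete convolution, Q_j = Σ (P_i / 10 mm) · U_{j−i}.
At t = 7 h (j=7): Q = (5.3/10)·2 + (3.5/10)·2 = 1.76 m³/s.

Q ≈ 1.76 m³/s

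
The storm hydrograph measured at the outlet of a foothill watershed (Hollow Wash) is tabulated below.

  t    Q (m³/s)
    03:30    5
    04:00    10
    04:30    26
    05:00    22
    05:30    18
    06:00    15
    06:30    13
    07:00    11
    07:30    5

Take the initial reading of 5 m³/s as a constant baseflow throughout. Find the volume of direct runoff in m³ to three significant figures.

Direct-runoff ordinates (Q − Q_b): 0.0, 5.0, 21.0, 17.0, 13.0, 10.0, 8.0, 6.0, 0.0 m³/s.
ΣQ_DR = 80.00 m³/s.
With Δt = 0.5 h = 1800 s, V = ΣQ_DR · Δt = 80.00 × 1800 = 1.44 × 10^5 m³.

V ≈ 1.44 × 10^5 m³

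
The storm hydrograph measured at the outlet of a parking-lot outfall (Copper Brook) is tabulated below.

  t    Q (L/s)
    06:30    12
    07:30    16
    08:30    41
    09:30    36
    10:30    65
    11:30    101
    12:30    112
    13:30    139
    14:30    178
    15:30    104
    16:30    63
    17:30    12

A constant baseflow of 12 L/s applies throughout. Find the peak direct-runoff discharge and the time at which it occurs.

Subtracting baseflow gives direct-runoff ordinates: 0.0, 4.0, 29.0, 24.0, 53.0, 89.0, 100.0, 127.0, 166.0, 92.0, 51.0, 0.0 L/s.
The maximum is 166.0 L/s, occurring at the reading for t = 14:30.

Q_p = 166.0 L/s at t = 14:30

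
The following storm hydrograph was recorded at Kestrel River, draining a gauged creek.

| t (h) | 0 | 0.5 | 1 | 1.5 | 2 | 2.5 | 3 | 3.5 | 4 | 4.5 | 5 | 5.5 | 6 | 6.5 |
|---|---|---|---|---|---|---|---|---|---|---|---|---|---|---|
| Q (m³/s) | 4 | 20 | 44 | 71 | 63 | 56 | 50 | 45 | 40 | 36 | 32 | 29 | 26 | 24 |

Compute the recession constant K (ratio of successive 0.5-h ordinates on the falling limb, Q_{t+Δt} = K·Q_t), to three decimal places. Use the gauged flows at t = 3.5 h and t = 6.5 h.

Using the recession-limb readings at t = 3.5 h and t = 6.5 h: Q falls from 45 to 24 m³/s over 6 intervals.
K = (Q₂/Q₁)^(1/6) = (24/45)^(1/6) = 0.901.

K ≈ 0.901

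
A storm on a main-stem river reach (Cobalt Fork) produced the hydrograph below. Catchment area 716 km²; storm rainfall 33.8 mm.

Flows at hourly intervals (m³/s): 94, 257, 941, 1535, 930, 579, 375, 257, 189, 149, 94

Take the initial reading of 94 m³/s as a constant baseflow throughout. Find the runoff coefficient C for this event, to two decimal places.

ΣQ_DR = 4366 m³/s; V = ΣQ_DR·Δt = 1.572 × 10^7 m³.
Runoff depth d = V / A = 21.95 mm.
C = d / P = 21.95 / 33.8 = 0.65.

C ≈ 0.65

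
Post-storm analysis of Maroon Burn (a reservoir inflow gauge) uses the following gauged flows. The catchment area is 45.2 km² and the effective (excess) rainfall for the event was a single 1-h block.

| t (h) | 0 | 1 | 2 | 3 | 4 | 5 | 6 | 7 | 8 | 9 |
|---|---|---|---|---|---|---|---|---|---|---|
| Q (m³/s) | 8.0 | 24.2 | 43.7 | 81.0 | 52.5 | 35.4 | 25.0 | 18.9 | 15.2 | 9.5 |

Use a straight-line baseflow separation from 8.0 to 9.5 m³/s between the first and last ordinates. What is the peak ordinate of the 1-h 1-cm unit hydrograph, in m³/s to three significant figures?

Direct runoff: 0.00, 16.03, 35.37, 72.50, 43.83, 26.57, 16.00, 9.73, 5.87, 0.00 m³/s; ΣQ_DR = 225.9 m³/s, peak = 72.50 m³/s.
Runoff depth d = ΣQ_DR·Δt / A = 225.9 × 3600 / (45.2 km²) = 17.99 mm.
The 1-cm UH is the DRH scaled by (10 mm)/d, so U_p = 72.50 × 10/17.99 = 40.3 m³/s.

U_p ≈ 40.3 m³/s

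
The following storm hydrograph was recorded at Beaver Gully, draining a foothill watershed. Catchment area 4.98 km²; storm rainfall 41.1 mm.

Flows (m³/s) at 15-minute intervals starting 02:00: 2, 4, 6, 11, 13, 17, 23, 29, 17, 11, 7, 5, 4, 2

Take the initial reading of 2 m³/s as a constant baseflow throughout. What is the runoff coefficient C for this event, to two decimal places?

C ≈ 0.54

ΣQ_DR = 123.0 m³/s; V = ΣQ_DR·Δt = 1.107 × 10^5 m³.
Runoff depth d = V / A = 22.23 mm.
C = d / P = 22.23 / 41.1 = 0.54.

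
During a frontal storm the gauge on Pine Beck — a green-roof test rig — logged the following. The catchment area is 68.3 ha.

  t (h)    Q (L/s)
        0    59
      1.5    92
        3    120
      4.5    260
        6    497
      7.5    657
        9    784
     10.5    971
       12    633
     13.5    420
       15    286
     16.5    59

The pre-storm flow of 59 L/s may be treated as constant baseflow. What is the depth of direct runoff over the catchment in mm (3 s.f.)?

Direct runoff: 0.0, 33.0, 61.0, 201.0, 438.0, 598.0, 725.0, 912.0, 574.0, 361.0, 227.0, 0.0 L/s; ΣQ_DR = 4130 L/s.
V = ΣQ_DR · Δt = 4130 × 5400 s = 2.230 × 10^7 L.
Over A = 68.3 ha, depth = V / A = 32.7 mm.

d ≈ 32.7 mm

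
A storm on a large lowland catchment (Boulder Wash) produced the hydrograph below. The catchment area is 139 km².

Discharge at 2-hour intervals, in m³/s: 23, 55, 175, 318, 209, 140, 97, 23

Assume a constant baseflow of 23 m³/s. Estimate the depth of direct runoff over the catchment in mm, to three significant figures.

d ≈ 44.3 mm

Direct runoff: 0.0, 32.0, 152.0, 295.0, 186.0, 117.0, 74.0, 0.0 m³/s; ΣQ_DR = 856.0 m³/s.
V = ΣQ_DR · Δt = 856.0 × 7200 s = 6.163 × 10^6 m³.
Over A = 139 km², depth = V / A = 44.3 mm.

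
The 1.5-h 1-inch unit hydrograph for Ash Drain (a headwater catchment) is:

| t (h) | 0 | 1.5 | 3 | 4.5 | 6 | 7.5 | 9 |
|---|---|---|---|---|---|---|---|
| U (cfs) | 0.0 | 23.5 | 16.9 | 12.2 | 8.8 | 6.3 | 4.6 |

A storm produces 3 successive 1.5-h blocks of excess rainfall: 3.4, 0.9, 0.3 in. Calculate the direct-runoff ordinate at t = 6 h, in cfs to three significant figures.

By discrete convolution, Q_j = Σ (P_i / 1 in) · U_{j−i}.
At t = 6 h (j=4): Q = (3.4/1)·8.8 + (0.9/1)·12.2 + (0.3/1)·16.9 = 46.0 cfs.

Q ≈ 46.0 cfs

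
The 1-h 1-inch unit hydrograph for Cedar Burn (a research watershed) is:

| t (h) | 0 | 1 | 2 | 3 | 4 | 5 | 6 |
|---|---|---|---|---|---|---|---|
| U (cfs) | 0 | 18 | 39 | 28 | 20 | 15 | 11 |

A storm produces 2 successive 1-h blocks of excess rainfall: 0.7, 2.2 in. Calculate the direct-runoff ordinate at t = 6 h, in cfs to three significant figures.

Q ≈ 40.7 cfs

By discrete convolution, Q_j = Σ (P_i / 1 in) · U_{j−i}.
At t = 6 h (j=6): Q = (0.7/1)·11 + (2.2/1)·15 = 40.7 cfs.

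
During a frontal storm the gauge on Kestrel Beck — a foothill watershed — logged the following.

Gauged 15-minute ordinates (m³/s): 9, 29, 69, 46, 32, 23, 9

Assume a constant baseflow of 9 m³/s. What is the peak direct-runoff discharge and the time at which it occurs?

Q_p = 60.0 m³/s at t = 0.5 h

Subtracting baseflow gives direct-runoff ordinates: 0.0, 20.0, 60.0, 37.0, 23.0, 14.0, 0.0 m³/s.
The maximum is 60.0 m³/s, occurring at the reading for t = 0.5 h.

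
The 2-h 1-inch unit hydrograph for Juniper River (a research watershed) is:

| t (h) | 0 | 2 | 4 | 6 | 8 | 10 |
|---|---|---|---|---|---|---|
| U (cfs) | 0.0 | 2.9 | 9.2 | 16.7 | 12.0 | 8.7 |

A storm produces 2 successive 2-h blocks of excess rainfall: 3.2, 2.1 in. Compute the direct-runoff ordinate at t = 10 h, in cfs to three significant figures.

By discrete convolution, Q_j = Σ (P_i / 1 in) · U_{j−i}.
At t = 10 h (j=5): Q = (3.2/1)·8.7 + (2.1/1)·12.0 = 53.0 cfs.

Q ≈ 53.0 cfs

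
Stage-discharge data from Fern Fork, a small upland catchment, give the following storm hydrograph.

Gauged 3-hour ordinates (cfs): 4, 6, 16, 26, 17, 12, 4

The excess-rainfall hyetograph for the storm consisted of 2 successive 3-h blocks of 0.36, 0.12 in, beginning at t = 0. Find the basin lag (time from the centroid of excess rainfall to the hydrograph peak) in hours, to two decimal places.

t_L ≈ 6.75 h

Centroid of excess rainfall: t_c = Σ P_i·t̄_i / ΣP_i = 2.2500 h (block centres at 1.5, 4.5 h).
Hydrograph peak occurs at t = 9 h, so basin lag t_L = 9 − 2.2500 = 6.75 h.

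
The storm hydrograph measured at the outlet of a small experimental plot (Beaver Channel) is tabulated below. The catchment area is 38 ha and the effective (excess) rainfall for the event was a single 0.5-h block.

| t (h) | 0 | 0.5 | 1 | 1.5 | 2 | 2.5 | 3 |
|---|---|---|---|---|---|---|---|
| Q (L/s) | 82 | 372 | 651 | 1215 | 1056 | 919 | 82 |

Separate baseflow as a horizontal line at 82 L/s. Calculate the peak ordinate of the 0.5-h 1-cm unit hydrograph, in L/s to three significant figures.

U_p ≈ 629 L/s

Direct runoff: 0.0, 290.0, 569.0, 1133.0, 974.0, 837.0, 0.0 L/s; ΣQ_DR = 3803 L/s, peak = 1133.0 L/s.
Runoff depth d = ΣQ_DR·Δt / A = 3803 × 1800 / (38 ha) = 18.01 mm.
The 1-cm UH is the DRH scaled by (10 mm)/d, so U_p = 1133.0 × 10/18.01 = 629 L/s.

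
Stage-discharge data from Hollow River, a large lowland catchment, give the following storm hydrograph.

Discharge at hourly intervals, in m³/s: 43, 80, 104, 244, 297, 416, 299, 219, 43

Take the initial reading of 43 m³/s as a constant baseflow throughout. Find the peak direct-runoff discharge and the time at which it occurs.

Q_p = 373.0 m³/s at t = 5 h

Subtracting baseflow gives direct-runoff ordinates: 0.0, 37.0, 61.0, 201.0, 254.0, 373.0, 256.0, 176.0, 0.0 m³/s.
The maximum is 373.0 m³/s, occurring at the reading for t = 5 h.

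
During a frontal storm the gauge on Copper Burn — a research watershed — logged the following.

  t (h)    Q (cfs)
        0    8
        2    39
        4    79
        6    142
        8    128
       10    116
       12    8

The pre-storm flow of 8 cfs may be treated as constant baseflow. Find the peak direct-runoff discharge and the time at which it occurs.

Subtracting baseflow gives direct-runoff ordinates: 0.0, 31.0, 71.0, 134.0, 120.0, 108.0, 0.0 cfs.
The maximum is 134.0 cfs, occurring at the reading for t = 6 h.

Q_p = 134.0 cfs at t = 6 h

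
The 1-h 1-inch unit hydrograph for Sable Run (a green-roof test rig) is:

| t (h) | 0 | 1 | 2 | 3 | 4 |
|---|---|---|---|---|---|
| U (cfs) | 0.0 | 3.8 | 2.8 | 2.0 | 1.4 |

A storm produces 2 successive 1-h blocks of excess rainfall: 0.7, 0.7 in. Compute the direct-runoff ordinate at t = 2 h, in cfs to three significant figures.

Q ≈ 4.62 cfs

By discrete convolution, Q_j = Σ (P_i / 1 in) · U_{j−i}.
At t = 2 h (j=2): Q = (0.7/1)·2.8 + (0.7/1)·3.8 = 4.62 cfs.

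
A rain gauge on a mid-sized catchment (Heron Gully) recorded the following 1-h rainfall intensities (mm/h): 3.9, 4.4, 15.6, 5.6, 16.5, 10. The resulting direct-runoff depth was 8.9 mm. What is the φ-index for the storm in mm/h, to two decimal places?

Only the 2 blocks with intensity above φ contribute runoff: 15.6, 16.5 mm/h.
Σ(I−φ)·Δt = d  ⇒  (15.6+16.5 − 2φ)·1 = 8.9
φ = (32.10 − 8.9/1) / 2 = 11.60 mm/h.

φ ≈ 11.60 mm/h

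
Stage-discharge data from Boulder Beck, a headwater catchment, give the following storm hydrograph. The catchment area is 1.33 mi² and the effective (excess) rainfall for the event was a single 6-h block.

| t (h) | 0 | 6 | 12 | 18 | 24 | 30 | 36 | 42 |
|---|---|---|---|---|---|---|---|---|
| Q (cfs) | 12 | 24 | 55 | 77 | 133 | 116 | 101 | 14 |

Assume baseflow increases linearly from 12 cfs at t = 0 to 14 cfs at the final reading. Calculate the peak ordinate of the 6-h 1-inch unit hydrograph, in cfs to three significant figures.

U_p ≈ 40.1 cfs

Direct runoff: 0.00, 11.71, 42.43, 64.14, 119.86, 102.57, 87.29, 0.00 cfs; ΣQ_DR = 428.0 cfs, peak = 119.86 cfs.
Runoff depth d = ΣQ_DR·Δt / A = 428.0 × 21600 / (1.33 mi²) = 2.992 in.
The 1-inch UH is the DRH scaled by (1 in)/d, so U_p = 119.86 × 1/2.992 = 40.1 cfs.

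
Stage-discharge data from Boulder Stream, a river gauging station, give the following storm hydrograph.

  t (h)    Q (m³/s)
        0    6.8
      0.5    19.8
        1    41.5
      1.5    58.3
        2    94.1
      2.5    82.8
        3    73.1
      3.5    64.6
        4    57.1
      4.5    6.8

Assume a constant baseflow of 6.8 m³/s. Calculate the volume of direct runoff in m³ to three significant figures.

Direct-runoff ordinates (Q − Q_b): 0.0, 13.0, 34.7, 51.5, 87.3, 76.0, 66.3, 57.8, 50.3, 0.0 m³/s.
ΣQ_DR = 436.9 m³/s.
With Δt = 0.5 h = 1800 s, V = ΣQ_DR · Δt = 436.9 × 1800 = 7.86 × 10^5 m³.

V ≈ 7.86 × 10^5 m³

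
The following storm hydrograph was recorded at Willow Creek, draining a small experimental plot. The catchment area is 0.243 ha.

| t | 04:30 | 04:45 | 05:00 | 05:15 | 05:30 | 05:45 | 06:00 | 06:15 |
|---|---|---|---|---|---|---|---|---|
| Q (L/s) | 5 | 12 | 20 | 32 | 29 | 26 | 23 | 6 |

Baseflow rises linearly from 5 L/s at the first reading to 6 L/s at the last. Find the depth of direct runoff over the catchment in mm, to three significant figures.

d ≈ 40.4 mm

Direct runoff: 0.00, 6.86, 14.71, 26.57, 23.43, 20.29, 17.14, 0.00 L/s; ΣQ_DR = 109.0 L/s.
V = ΣQ_DR · Δt = 109.0 × 900 s = 98100 L.
Over A = 0.243 ha, depth = V / A = 40.4 mm.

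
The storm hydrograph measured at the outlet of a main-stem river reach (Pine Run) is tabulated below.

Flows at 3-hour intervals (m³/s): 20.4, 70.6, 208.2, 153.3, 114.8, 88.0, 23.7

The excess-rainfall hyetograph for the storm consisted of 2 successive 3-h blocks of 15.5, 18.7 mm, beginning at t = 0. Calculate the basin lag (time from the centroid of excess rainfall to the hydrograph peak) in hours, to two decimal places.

t_L ≈ 2.86 h

Centroid of excess rainfall: t_c = Σ P_i·t̄_i / ΣP_i = 3.1404 h (block centres at 1.5, 4.5 h).
Hydrograph peak occurs at t = 6 h, so basin lag t_L = 6 − 3.1404 = 2.86 h.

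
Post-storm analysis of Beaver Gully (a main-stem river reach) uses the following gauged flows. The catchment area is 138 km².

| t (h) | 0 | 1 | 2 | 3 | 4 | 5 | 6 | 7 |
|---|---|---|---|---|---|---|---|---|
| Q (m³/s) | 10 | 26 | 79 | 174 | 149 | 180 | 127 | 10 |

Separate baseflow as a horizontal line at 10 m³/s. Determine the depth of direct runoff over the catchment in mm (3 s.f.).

Direct runoff: 0.0, 16.0, 69.0, 164.0, 139.0, 170.0, 117.0, 0.0 m³/s; ΣQ_DR = 675.0 m³/s.
V = ΣQ_DR · Δt = 675.0 × 3600 s = 2.430 × 10^6 m³.
Over A = 138 km², depth = V / A = 17.6 mm.

d ≈ 17.6 mm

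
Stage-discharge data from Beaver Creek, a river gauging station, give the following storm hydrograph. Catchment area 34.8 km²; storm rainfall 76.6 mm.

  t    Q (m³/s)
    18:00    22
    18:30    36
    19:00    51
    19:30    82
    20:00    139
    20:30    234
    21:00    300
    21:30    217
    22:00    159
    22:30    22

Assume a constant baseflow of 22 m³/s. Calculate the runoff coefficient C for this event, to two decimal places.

ΣQ_DR = 1042 m³/s; V = ΣQ_DR·Δt = 1.876 × 10^6 m³.
Runoff depth d = V / A = 53.90 mm.
C = d / P = 53.90 / 76.6 = 0.70.

C ≈ 0.70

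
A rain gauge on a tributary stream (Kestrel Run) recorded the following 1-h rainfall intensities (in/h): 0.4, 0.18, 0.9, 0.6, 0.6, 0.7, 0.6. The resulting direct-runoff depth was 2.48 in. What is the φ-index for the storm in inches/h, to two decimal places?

φ ≈ 0.22 in/h

Only the 6 blocks with intensity above φ contribute runoff: 0.4, 0.9, 0.6, 0.6, 0.7, 0.6 in/h.
Σ(I−φ)·Δt = d  ⇒  (0.4+0.9+0.6+0.6+0.7+0.6 − 6φ)·1 = 2.48
φ = (3.800 − 2.48/1) / 6 = 0.22 in/h.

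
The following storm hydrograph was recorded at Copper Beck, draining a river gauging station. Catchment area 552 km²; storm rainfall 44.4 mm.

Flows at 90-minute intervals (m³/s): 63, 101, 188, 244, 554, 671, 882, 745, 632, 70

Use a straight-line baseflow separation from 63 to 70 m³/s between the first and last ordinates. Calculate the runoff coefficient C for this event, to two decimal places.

ΣQ_DR = 3485 m³/s; V = ΣQ_DR·Δt = 1.882 × 10^7 m³.
Runoff depth d = V / A = 34.09 mm.
C = d / P = 34.09 / 44.4 = 0.77.

C ≈ 0.77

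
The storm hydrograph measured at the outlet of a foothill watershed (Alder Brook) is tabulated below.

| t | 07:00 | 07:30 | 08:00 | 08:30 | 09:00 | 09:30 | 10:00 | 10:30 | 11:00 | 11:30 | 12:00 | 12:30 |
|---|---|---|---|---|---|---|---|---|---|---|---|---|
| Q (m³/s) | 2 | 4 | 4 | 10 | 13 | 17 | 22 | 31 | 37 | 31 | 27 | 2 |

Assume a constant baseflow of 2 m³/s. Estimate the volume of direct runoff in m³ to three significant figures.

V ≈ 3.17 × 10^5 m³

Direct-runoff ordinates (Q − Q_b): 0.0, 2.0, 2.0, 8.0, 11.0, 15.0, 20.0, 29.0, 35.0, 29.0, 25.0, 0.0 m³/s.
ΣQ_DR = 176.0 m³/s.
With Δt = 0.5 h = 1800 s, V = ΣQ_DR · Δt = 176.0 × 1800 = 3.17 × 10^5 m³.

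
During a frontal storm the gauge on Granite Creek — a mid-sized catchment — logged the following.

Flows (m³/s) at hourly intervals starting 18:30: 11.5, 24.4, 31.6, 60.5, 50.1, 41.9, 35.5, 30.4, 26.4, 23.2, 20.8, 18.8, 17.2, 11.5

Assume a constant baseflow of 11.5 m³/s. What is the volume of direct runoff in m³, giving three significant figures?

V ≈ 8.74 × 10^5 m³

Direct-runoff ordinates (Q − Q_b): 0.0, 12.9, 20.1, 49.0, 38.6, 30.4, 24.0, 18.9, 14.9, 11.7, 9.3, 7.3, 5.7, 0.0 m³/s.
ΣQ_DR = 242.8 m³/s.
With Δt = 1 h = 3600 s, V = ΣQ_DR · Δt = 242.8 × 3600 = 8.74 × 10^5 m³.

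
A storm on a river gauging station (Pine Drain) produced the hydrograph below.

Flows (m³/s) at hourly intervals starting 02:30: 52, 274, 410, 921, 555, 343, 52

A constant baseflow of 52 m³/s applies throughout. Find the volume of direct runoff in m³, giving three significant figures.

V ≈ 8.07 × 10^6 m³

Direct-runoff ordinates (Q − Q_b): 0.0, 222.0, 358.0, 869.0, 503.0, 291.0, 0.0 m³/s.
ΣQ_DR = 2243 m³/s.
With Δt = 1 h = 3600 s, V = ΣQ_DR · Δt = 2243 × 3600 = 8.07 × 10^6 m³.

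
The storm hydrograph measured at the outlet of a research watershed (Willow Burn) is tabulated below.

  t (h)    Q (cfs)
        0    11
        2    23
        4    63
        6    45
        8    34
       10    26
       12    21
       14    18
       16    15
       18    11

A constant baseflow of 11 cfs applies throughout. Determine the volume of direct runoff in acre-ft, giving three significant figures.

Direct-runoff ordinates (Q − Q_b): 0.0, 12.0, 52.0, 34.0, 23.0, 15.0, 10.0, 7.0, 4.0, 0.0 cfs.
ΣQ_DR = 157.0 cfs.
With Δt = 2 h = 7200 s, V = ΣQ_DR · Δt = 157.0 × 7200 = 1.13 × 10^6 ft³ = 26.0 acre-ft.

V ≈ 26.0 acre-ft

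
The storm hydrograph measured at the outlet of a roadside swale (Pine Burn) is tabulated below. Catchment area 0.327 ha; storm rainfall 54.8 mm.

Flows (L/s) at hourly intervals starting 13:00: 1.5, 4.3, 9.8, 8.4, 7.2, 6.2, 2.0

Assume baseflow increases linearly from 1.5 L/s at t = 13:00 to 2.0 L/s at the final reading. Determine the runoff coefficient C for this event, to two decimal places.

ΣQ_DR = 27.15 L/s; V = ΣQ_DR·Δt = 97740 L.
Runoff depth d = V / A = 29.89 mm.
C = d / P = 29.89 / 54.8 = 0.55.

C ≈ 0.55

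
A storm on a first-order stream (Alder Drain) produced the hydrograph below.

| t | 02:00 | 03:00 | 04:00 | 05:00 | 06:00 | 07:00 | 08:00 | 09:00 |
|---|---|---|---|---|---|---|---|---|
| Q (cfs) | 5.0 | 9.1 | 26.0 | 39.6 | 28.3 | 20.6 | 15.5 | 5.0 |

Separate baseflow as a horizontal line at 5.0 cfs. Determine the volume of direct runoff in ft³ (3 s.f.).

Direct-runoff ordinates (Q − Q_b): 0.0, 4.1, 21.0, 34.6, 23.3, 15.6, 10.5, 0.0 cfs.
ΣQ_DR = 109.1 cfs.
With Δt = 1 h = 3600 s, V = ΣQ_DR · Δt = 109.1 × 3600 = 3.93 × 10^5 ft³.

V ≈ 3.93 × 10^5 ft³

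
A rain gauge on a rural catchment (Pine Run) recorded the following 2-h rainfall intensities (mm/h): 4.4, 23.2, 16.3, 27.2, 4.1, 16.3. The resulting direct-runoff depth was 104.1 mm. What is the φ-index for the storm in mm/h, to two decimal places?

φ ≈ 7.74 mm/h

Only the 4 blocks with intensity above φ contribute runoff: 23.2, 16.3, 27.2, 16.3 mm/h.
Σ(I−φ)·Δt = d  ⇒  (23.2+16.3+27.2+16.3 − 4φ)·2 = 104.1
φ = (83.00 − 104.1/2) / 4 = 7.74 mm/h.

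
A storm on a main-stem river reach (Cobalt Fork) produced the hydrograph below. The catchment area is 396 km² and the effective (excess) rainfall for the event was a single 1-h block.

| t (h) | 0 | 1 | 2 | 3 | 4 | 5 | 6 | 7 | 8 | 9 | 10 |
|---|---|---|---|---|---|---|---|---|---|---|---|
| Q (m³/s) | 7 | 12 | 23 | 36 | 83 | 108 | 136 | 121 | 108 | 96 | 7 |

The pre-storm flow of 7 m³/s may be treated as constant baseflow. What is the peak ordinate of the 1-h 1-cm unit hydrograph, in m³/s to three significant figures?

U_p ≈ 215 m³/s

Direct runoff: 0.0, 5.0, 16.0, 29.0, 76.0, 101.0, 129.0, 114.0, 101.0, 89.0, 0.0 m³/s; ΣQ_DR = 660.0 m³/s, peak = 129.0 m³/s.
Runoff depth d = ΣQ_DR·Δt / A = 660.0 × 3600 / (396 km²) = 6.000 mm.
The 1-cm UH is the DRH scaled by (10 mm)/d, so U_p = 129.0 × 10/6.000 = 215 m³/s.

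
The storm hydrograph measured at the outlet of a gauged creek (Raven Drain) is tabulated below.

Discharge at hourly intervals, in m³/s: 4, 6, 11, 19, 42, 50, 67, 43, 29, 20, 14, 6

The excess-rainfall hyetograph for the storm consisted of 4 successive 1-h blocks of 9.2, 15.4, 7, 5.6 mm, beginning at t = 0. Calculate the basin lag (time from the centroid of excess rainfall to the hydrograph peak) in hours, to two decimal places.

t_L ≈ 4.26 h

Centroid of excess rainfall: t_c = Σ P_i·t̄_i / ΣP_i = 1.7419 h (block centres at 0.5, 1.5, 2.5, 3.5 h).
Hydrograph peak occurs at t = 6 h, so basin lag t_L = 6 − 1.7419 = 4.26 h.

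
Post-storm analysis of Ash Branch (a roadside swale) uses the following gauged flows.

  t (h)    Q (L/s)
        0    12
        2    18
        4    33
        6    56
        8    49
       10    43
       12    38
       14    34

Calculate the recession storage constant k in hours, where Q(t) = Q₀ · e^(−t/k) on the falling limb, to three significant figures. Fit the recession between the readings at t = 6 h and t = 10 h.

k ≈ 15.1 h

On the falling limb, Q drops from 56 to 43 L/s between t = 6 h and t = 10 h (Δt = 4 h).
k = −Δt / ln(Q₂/Q₁) = −4 / ln(43/56) = 15.1 h.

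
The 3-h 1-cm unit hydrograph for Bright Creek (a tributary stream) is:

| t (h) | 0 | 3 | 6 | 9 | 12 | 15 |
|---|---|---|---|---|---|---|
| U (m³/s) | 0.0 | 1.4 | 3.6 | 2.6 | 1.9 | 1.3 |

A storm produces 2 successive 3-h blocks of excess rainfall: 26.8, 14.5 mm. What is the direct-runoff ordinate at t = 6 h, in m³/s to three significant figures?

Q ≈ 11.7 m³/s

By discrete convolution, Q_j = Σ (P_i / 10 mm) · U_{j−i}.
At t = 6 h (j=2): Q = (26.8/10)·3.6 + (14.5/10)·1.4 = 11.7 m³/s.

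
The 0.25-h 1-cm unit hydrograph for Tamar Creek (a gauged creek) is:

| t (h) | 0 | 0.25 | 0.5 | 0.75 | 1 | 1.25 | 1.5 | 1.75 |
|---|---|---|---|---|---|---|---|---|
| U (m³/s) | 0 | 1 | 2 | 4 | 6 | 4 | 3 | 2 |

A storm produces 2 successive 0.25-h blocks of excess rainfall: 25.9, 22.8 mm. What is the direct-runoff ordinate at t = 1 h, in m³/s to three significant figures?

By discrete convolution, Q_j = Σ (P_i / 10 mm) · U_{j−i}.
At t = 1 h (j=4): Q = (25.9/10)·6 + (22.8/10)·4 = 24.7 m³/s.

Q ≈ 24.7 m³/s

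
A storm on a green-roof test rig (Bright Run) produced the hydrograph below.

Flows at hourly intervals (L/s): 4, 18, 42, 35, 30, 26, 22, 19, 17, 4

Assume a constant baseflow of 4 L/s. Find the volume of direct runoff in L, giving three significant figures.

Direct-runoff ordinates (Q − Q_b): 0.0, 14.0, 38.0, 31.0, 26.0, 22.0, 18.0, 15.0, 13.0, 0.0 L/s.
ΣQ_DR = 177.0 L/s.
With Δt = 1 h = 3600 s, V = ΣQ_DR · Δt = 177.0 × 3600 = 6.37 × 10^5 L.

V ≈ 6.37 × 10^5 L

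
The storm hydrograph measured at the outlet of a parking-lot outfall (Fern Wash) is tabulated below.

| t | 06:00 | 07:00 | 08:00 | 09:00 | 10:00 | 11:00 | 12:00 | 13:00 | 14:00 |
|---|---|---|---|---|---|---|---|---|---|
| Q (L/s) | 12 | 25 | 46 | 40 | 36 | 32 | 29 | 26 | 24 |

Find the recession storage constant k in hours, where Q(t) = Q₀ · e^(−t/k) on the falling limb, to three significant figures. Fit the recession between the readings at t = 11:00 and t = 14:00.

On the falling limb, Q drops from 32 to 24 L/s between t = 11:00 and t = 14:00 (Δt = 3 h).
k = −Δt / ln(Q₂/Q₁) = −3 / ln(24/32) = 10.4 h.

k ≈ 10.4 h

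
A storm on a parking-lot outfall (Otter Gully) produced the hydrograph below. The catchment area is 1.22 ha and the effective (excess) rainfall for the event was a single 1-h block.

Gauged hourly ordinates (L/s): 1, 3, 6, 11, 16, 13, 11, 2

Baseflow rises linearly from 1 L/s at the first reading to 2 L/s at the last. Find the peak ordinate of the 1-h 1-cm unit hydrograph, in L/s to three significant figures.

Direct runoff: 0.00, 1.86, 4.71, 9.57, 14.43, 11.29, 9.14, 0.00 L/s; ΣQ_DR = 51.00 L/s, peak = 14.43 L/s.
Runoff depth d = ΣQ_DR·Δt / A = 51.00 × 3600 / (1.22 ha) = 15.05 mm.
The 1-cm UH is the DRH scaled by (10 mm)/d, so U_p = 14.43 × 10/15.05 = 9.59 L/s.

U_p ≈ 9.59 L/s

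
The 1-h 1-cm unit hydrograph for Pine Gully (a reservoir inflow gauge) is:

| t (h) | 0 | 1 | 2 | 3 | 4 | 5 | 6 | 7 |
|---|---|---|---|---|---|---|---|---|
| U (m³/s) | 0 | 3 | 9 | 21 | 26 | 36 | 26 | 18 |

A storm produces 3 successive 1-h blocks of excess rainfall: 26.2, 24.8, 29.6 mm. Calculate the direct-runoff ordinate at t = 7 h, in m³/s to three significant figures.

By discrete convolution, Q_j = Σ (P_i / 10 mm) · U_{j−i}.
At t = 7 h (j=7): Q = (26.2/10)·18 + (24.8/10)·26 + (29.6/10)·36 = 218 m³/s.

Q ≈ 218 m³/s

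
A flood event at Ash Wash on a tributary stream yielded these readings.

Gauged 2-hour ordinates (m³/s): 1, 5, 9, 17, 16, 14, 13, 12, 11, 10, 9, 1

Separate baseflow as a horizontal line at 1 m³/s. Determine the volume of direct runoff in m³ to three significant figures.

Direct-runoff ordinates (Q − Q_b): 0.0, 4.0, 8.0, 16.0, 15.0, 13.0, 12.0, 11.0, 10.0, 9.0, 8.0, 0.0 m³/s.
ΣQ_DR = 106.0 m³/s.
With Δt = 2 h = 7200 s, V = ΣQ_DR · Δt = 106.0 × 7200 = 7.63 × 10^5 m³.

V ≈ 7.63 × 10^5 m³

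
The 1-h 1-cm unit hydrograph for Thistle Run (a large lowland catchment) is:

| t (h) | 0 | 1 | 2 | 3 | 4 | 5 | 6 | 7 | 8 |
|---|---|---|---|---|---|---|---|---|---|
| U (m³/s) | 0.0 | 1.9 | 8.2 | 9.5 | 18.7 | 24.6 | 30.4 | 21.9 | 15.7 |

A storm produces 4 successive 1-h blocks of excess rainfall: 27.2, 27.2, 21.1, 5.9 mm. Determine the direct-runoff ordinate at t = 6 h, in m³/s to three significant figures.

Q ≈ 195 m³/s

By discrete convolution, Q_j = Σ (P_i / 10 mm) · U_{j−i}.
At t = 6 h (j=6): Q = (27.2/10)·30.4 + (27.2/10)·24.6 + (21.1/10)·18.7 + (5.9/10)·9.5 = 195 m³/s.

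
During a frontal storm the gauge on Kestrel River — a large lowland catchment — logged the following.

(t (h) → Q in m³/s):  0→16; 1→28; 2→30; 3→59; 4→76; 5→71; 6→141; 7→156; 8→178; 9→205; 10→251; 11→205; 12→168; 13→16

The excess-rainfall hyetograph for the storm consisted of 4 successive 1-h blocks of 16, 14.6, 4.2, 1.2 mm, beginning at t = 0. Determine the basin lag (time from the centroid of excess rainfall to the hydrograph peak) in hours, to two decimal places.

Centroid of excess rainfall: t_c = Σ P_i·t̄_i / ΣP_i = 1.2389 h (block centres at 0.5, 1.5, 2.5, 3.5 h).
Hydrograph peak occurs at t = 10 h, so basin lag t_L = 10 − 1.2389 = 8.76 h.

t_L ≈ 8.76 h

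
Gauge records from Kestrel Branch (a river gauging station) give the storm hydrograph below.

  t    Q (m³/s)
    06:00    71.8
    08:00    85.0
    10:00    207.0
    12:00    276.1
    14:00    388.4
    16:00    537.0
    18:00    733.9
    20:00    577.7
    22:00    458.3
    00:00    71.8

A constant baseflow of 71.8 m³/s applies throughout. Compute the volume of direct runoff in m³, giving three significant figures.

V ≈ 1.94 × 10^7 m³

Direct-runoff ordinates (Q − Q_b): 0.0, 13.2, 135.2, 204.3, 316.6, 465.2, 662.1, 505.9, 386.5, 0.0 m³/s.
ΣQ_DR = 2689 m³/s.
With Δt = 2 h = 7200 s, V = ΣQ_DR · Δt = 2689 × 7200 = 1.94 × 10^7 m³.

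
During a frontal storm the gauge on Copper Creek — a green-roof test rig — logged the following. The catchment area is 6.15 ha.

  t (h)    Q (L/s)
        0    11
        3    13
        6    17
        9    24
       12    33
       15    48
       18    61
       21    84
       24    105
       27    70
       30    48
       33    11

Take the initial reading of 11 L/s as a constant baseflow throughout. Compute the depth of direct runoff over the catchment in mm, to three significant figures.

d ≈ 69.0 mm

Direct runoff: 0.0, 2.0, 6.0, 13.0, 22.0, 37.0, 50.0, 73.0, 94.0, 59.0, 37.0, 0.0 L/s; ΣQ_DR = 393.0 L/s.
V = ΣQ_DR · Δt = 393.0 × 10800 s = 4.244 × 10^6 L.
Over A = 6.15 ha, depth = V / A = 69.0 mm.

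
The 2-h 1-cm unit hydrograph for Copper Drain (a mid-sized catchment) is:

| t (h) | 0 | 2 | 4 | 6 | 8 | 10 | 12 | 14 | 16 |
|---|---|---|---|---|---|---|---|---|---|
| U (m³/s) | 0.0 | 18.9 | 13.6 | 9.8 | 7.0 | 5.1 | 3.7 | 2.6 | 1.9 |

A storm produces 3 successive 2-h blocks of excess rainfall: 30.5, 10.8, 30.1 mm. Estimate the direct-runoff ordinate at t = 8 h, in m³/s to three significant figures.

By discrete convolution, Q_j = Σ (P_i / 10 mm) · U_{j−i}.
At t = 8 h (j=4): Q = (30.5/10)·7.0 + (10.8/10)·9.8 + (30.1/10)·13.6 = 72.9 m³/s.

Q ≈ 72.9 m³/s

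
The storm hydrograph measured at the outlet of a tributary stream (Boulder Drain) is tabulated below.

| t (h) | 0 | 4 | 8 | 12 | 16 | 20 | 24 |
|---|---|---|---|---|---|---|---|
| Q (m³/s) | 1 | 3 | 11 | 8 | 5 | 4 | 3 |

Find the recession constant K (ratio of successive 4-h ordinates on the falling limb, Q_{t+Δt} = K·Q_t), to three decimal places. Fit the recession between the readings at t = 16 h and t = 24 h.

K ≈ 0.775

Using the recession-limb readings at t = 16 h and t = 24 h: Q falls from 5 to 3 m³/s over 2 intervals.
K = (Q₂/Q₁)^(1/2) = (3/5)^(1/2) = 0.775.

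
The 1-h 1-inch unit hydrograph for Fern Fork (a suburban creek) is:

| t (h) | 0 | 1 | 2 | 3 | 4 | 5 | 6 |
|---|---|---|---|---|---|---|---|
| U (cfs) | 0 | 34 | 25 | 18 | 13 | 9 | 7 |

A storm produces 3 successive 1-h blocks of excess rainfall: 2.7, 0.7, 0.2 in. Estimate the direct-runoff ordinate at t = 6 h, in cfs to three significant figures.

By discrete convolution, Q_j = Σ (P_i / 1 in) · U_{j−i}.
At t = 6 h (j=6): Q = (2.7/1)·7 + (0.7/1)·9 + (0.2/1)·13 = 27.8 cfs.

Q ≈ 27.8 cfs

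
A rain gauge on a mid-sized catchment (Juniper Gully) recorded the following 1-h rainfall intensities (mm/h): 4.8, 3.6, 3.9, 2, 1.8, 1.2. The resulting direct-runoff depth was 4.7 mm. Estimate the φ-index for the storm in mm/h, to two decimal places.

φ ≈ 2.53 mm/h

Only the 3 blocks with intensity above φ contribute runoff: 4.8, 3.6, 3.9 mm/h.
Σ(I−φ)·Δt = d  ⇒  (4.8+3.6+3.9 − 3φ)·1 = 4.7
φ = (12.30 − 4.7/1) / 3 = 2.53 mm/h.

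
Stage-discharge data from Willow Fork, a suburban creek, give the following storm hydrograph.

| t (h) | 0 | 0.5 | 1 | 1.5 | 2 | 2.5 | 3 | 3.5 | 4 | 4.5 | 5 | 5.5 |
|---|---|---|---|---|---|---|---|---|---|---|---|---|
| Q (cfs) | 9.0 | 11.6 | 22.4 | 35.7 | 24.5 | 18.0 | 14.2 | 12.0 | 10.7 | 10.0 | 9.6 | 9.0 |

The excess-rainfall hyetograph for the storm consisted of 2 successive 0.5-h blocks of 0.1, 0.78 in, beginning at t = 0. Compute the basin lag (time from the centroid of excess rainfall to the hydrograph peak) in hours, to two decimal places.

Centroid of excess rainfall: t_c = Σ P_i·t̄_i / ΣP_i = 0.6932 h (block centres at 0.25, 0.75 h).
Hydrograph peak occurs at t = 1.5 h, so basin lag t_L = 1.5 − 0.6932 = 0.81 h.

t_L ≈ 0.81 h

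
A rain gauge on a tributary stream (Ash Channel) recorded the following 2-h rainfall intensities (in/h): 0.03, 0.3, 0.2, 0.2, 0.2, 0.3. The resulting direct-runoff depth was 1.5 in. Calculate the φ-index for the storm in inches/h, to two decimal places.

φ ≈ 0.09 in/h

Only the 5 blocks with intensity above φ contribute runoff: 0.3, 0.2, 0.2, 0.2, 0.3 in/h.
Σ(I−φ)·Δt = d  ⇒  (0.3+0.2+0.2+0.2+0.3 − 5φ)·2 = 1.5
φ = (1.200 − 1.5/2) / 5 = 0.09 in/h.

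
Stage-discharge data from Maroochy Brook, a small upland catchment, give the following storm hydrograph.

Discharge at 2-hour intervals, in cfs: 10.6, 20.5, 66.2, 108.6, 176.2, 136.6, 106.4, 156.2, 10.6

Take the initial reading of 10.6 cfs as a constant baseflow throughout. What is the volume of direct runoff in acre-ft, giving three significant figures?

Direct-runoff ordinates (Q − Q_b): 0.0, 9.9, 55.6, 98.0, 165.6, 126.0, 95.8, 145.6, 0.0 cfs.
ΣQ_DR = 696.5 cfs.
With Δt = 2 h = 7200 s, V = ΣQ_DR · Δt = 696.5 × 7200 = 5.01 × 10^6 ft³ = 115 acre-ft.

V ≈ 115 acre-ft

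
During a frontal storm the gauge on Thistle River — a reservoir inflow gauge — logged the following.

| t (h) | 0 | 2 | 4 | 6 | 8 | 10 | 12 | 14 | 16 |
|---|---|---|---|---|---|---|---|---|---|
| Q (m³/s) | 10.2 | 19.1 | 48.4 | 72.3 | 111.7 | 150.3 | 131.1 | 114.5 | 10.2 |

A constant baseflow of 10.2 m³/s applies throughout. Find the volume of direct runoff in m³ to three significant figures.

V ≈ 4.15 × 10^6 m³

Direct-runoff ordinates (Q − Q_b): 0.0, 8.9, 38.2, 62.1, 101.5, 140.1, 120.9, 104.3, 0.0 m³/s.
ΣQ_DR = 576.0 m³/s.
With Δt = 2 h = 7200 s, V = ΣQ_DR · Δt = 576.0 × 7200 = 4.15 × 10^6 m³.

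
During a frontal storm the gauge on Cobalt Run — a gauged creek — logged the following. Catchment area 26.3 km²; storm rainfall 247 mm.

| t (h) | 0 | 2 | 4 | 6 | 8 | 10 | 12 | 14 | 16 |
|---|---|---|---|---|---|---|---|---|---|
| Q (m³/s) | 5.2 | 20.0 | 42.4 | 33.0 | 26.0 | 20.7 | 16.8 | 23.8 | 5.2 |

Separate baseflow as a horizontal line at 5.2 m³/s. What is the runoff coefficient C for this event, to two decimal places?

C ≈ 0.16

ΣQ_DR = 146.3 m³/s; V = ΣQ_DR·Δt = 1.053 × 10^6 m³.
Runoff depth d = V / A = 40.05 mm.
C = d / P = 40.05 / 247 = 0.16.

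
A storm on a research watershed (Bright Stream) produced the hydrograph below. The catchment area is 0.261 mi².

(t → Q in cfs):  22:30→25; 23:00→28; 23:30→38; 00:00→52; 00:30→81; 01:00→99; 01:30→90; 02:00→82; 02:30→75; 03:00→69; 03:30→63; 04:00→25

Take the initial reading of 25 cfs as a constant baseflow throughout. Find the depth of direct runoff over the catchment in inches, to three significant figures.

d ≈ 1.27 in

Direct runoff: 0.0, 3.0, 13.0, 27.0, 56.0, 74.0, 65.0, 57.0, 50.0, 44.0, 38.0, 0.0 cfs; ΣQ_DR = 427.0 cfs.
V = ΣQ_DR · Δt = 427.0 × 1800 s = 7.686 × 10^5 ft³.
Over A = 0.261 mi², depth = V / A = 1.27 in.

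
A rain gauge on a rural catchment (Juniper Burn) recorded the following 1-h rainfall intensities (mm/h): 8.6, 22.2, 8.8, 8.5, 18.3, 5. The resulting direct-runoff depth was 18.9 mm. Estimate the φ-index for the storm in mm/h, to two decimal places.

φ ≈ 10.80 mm/h

Only the 2 blocks with intensity above φ contribute runoff: 22.2, 18.3 mm/h.
Σ(I−φ)·Δt = d  ⇒  (22.2+18.3 − 2φ)·1 = 18.9
φ = (40.50 − 18.9/1) / 2 = 10.80 mm/h.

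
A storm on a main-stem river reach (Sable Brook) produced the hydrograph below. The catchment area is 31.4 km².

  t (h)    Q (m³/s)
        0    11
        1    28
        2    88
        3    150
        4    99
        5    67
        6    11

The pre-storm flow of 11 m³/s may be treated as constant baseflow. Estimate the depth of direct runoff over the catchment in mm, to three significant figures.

Direct runoff: 0.0, 17.0, 77.0, 139.0, 88.0, 56.0, 0.0 m³/s; ΣQ_DR = 377.0 m³/s.
V = ΣQ_DR · Δt = 377.0 × 3600 s = 1.357 × 10^6 m³.
Over A = 31.4 km², depth = V / A = 43.2 mm.

d ≈ 43.2 mm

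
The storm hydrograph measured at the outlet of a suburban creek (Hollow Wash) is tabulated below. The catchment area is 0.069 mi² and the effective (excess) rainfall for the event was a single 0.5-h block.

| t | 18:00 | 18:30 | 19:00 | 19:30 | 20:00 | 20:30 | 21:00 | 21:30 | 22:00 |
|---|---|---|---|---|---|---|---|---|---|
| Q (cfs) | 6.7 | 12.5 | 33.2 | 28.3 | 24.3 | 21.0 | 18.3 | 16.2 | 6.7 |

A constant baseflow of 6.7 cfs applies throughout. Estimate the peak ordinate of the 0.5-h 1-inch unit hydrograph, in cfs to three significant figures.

U_p ≈ 22.1 cfs

Direct runoff: 0.0, 5.8, 26.5, 21.6, 17.6, 14.3, 11.6, 9.5, 0.0 cfs; ΣQ_DR = 106.9 cfs, peak = 26.5 cfs.
Runoff depth d = ΣQ_DR·Δt / A = 106.9 × 1800 / (0.069 mi²) = 1.200 in.
The 1-inch UH is the DRH scaled by (1 in)/d, so U_p = 26.5 × 1/1.200 = 22.1 cfs.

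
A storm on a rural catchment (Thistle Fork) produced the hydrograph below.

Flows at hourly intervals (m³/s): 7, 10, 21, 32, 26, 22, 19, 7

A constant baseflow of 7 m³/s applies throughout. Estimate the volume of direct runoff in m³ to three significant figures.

V ≈ 3.17 × 10^5 m³

Direct-runoff ordinates (Q − Q_b): 0.0, 3.0, 14.0, 25.0, 19.0, 15.0, 12.0, 0.0 m³/s.
ΣQ_DR = 88.00 m³/s.
With Δt = 1 h = 3600 s, V = ΣQ_DR · Δt = 88.00 × 3600 = 3.17 × 10^5 m³.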